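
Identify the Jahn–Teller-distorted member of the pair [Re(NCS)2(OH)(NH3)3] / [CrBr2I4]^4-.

[CrBr2I4]^4-

[Re(NCS)2(OH)(NH3)3]: Each isothiocyanate is −1; each hydroxide is −1; ammonia is neutral; balancing the 0 overall charge requires Re(III). Re sits in group 7, so the d-electron count is 7 − 3 = 4. A 5d ion has a large Δₒ and is invariably low-spin. The d⁴ configuration leaves the e_g set evenly filled (or empty) — no strong Jahn–Teller driving force.
[CrBr2I4]^4-: Summing ligand charges against the −4 overall charge gives an oxidation state of +2 for chromium. Group 6 minus oxidation state 2 gives a d⁴ configuration. Bromide and iodide are weak-field ligands for a first-row metal, so the complex is high-spin. The t₂g³e_g¹ (high-spin) configuration has an unevenly filled e_g set; the Jahn–Teller theorem predicts a tetragonal distortion (typically axial elongation) to lift the degeneracy.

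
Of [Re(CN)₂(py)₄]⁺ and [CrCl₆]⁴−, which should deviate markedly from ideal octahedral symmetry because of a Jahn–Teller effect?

[CrCl₆]⁴−

[Re(CN)₂(py)₄]⁺: Summing ligand charges against the +1 overall charge gives an oxidation state of +3 for rhenium. Re sits in group 7, so the d-electron count is 7 − 3 = 4. A 5d ion has a large Δₒ and is invariably low-spin. The d⁴ configuration leaves the e_g set evenly filled (or empty) — no strong Jahn–Teller driving force.
[CrCl₆]⁴−: Ligand charges: each chloride is −1. With an overall charge of −4 the chromium centre must be in the +2 oxidation state. Group 6 minus oxidation state 2 gives a d⁴ configuration. Chloride is a weak-field ligand for a first-row metal, so the complex is high-spin. The t₂g³e_g¹ (high-spin) configuration has an unevenly filled e_g set; the Jahn–Teller theorem predicts a tetragonal distortion (typically axial elongation) to lift the degeneracy.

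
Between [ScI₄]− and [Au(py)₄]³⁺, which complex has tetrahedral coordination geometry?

[ScI₄]−

For [ScI₄]−: Summing ligand charges against the −1 overall charge gives an oxidation state of +3 for scandium. Group 3 minus oxidation state 3 gives a d⁰ configuration. A d⁰ ion has no crystal-field stabilisation preference between square planar and tetrahedral, so four ligands adopt the sterically favoured tetrahedral geometry. → tetrahedral.
For [Au(py)₄]³⁺: Pyridine is neutral; balancing the +3 overall charge requires Au(III). Au sits in group 11, so the d-electron count is 11 − 3 = 8. A 5d d⁸ ion has a large crystal-field splitting; square planar leaves the high-energy d_{x²−y²} orbital empty and maximises CFSE. → square planar.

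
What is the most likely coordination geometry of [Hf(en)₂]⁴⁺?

Ligand charges: ethylenediamine is neutral. With an overall charge of +4 the hafnium centre must be in the +4 oxidation state.
Hf sits in group 4, so the d-electron count is 4 − 4 = 0.
Counting donor atoms: 2×ethylenediamine (bidentate) → 4 donors. Coordination number = 4.
A d⁰ ion has no crystal-field stabilisation preference between square planar and tetrahedral, so four ligands adopt the sterically favoured tetrahedral geometry.

tetrahedral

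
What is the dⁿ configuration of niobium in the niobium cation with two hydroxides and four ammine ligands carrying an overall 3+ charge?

Ligand charges: each hydroxide is −1; ammonia is neutral. With an overall charge of +3 the niobium centre must be in the +5 oxidation state.
Nb sits in group 5, so the d-electron count is 5 − 5 = 0.

d0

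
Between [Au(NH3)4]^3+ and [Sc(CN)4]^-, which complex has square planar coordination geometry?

For [Au(NH3)4]^3+: Ligand charges: ammonia is neutral. With an overall charge of +3 the gold centre must be in the +3 oxidation state. Gold is a group-11 element; Au(III) is therefore d⁸. A 5d d⁸ ion has a large crystal-field splitting; square planar leaves the high-energy d_{x²−y²} orbital empty and maximises CFSE. → square planar.
For [Sc(CN)4]^-: Each cyanide is −1; balancing the −1 overall charge requires Sc(III). Sc sits in group 3, so the d-electron count is 3 − 3 = 0. A d⁰ ion has no crystal-field stabilisation preference between square planar and tetrahedral, so four ligands adopt the sterically favoured tetrahedral geometry. → tetrahedral.

[Au(NH3)4]^3+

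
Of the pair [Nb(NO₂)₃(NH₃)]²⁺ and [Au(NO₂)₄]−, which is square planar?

For [Nb(NO₂)₃(NH₃)]²⁺: Summing ligand charges against the +2 overall charge gives an oxidation state of +5 for niobium. Niobium is a group-5 element; Nb(V) is therefore d⁰. A d⁰ ion has no crystal-field stabilisation preference between square planar and tetrahedral, so four ligands adopt the sterically favoured tetrahedral geometry. → tetrahedral.
For [Au(NO₂)₄]−: Summing ligand charges against the −1 overall charge gives an oxidation state of +3 for gold. Gold is a group-11 element; Au(III) is therefore d⁸. A 5d d⁸ ion has a large crystal-field splitting; square planar leaves the high-energy d_{x²−y²} orbital empty and maximises CFSE. → square planar.

[Au(NO₂)₄]−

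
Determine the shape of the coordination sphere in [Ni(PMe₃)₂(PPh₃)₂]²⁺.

Trimethylphosphine is neutral; triphenylphosphine is neutral; balancing the +2 overall charge requires Ni(II).
Group 10 minus oxidation state 2 gives a d⁸ configuration.
With 4 monodentate ligands the coordination number is 4.
Trimethylphosphine and triphenylphosphine are strong-field ligands (high in the spectrochemical series).
A 3d d⁸ ion with strong-field ligands gains enough CFSE to favour square planar over tetrahedral.

square planar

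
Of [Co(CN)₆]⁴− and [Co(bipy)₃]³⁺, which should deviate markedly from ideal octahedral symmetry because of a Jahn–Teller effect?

[Co(CN)₆]⁴−: Ligand charges: each cyanide is −1. With an overall charge of −4 the cobalt centre must be in the +2 oxidation state. Co sits in group 9, so the d-electron count is 9 − 2 = 7. Cyanide is a strong-field ligand (high in the spectrochemical series) for a first-row metal, so the complex is low-spin. The t₂g⁶e_g¹ (low-spin) configuration has an unevenly filled e_g set; the Jahn–Teller theorem predicts a tetragonal distortion (typically axial elongation) to lift the degeneracy.
[Co(bipy)₃]³⁺: Summing ligand charges against the +3 overall charge gives an oxidation state of +3 for cobalt. Co sits in group 9, so the d-electron count is 9 − 3 = 6. Co(III) has an exceptionally large octahedral splitting and is low-spin with essentially every ligand except fluoride. The d⁶ configuration leaves the e_g set evenly filled (or empty) — no strong Jahn–Teller driving force.

[Co(CN)₆]⁴−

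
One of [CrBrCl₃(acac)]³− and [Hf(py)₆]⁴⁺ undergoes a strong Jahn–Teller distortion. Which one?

[CrBrCl₃(acac)]³−

[CrBrCl₃(acac)]³−: Each bromide is −1; each chloride is −1; each acetylacetonate is −1; balancing the −3 overall charge requires Cr(II). Cr sits in group 6, so the d-electron count is 6 − 2 = 4. Acetylacetonate, bromide, and chloride are weak-field ligands for a first-row metal, so the complex is high-spin. The t₂g³e_g¹ (high-spin) configuration has an unevenly filled e_g set; the Jahn–Teller theorem predicts a tetragonal distortion (typically axial elongation) to lift the degeneracy.
[Hf(py)₆]⁴⁺: Ligand charges: pyridine is neutral. With an overall charge of +4 the hafnium centre must be in the +4 oxidation state. Hafnium is a group-4 element; Hf(IV) is therefore d⁰. The d⁰ configuration leaves the e_g set evenly filled (or empty) — no strong Jahn–Teller driving force.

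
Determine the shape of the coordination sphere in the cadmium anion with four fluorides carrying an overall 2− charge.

Each fluoride is −1; balancing the −2 overall charge requires Cd(II).
Cadmium is a group-12 element; Cd(II) is therefore d¹⁰.
Coordination number: 4.
A d¹⁰ ion has no crystal-field stabilisation preference between square planar and tetrahedral, so four ligands adopt the sterically favoured tetrahedral geometry.

tetrahedral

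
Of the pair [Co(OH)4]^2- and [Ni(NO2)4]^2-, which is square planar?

[Ni(NO2)4]^2-

For [Co(OH)4]^2-: Each hydroxide is −1; balancing the −2 overall charge requires Co(II). Co sits in group 9, so the d-electron count is 9 − 2 = 7. For a high-spin 3d d⁷ ion with weak-field ligands the small Δₜ gives little square-planar CFSE advantage, so four ligands adopt the sterically favoured tetrahedral geometry. → tetrahedral.
For [Ni(NO2)4]^2-: Each nitro (N-bound nitrite) is −1; balancing the −2 overall charge requires Ni(II). Group 10 minus oxidation state 2 gives a d⁸ configuration. Nitro (N-bound nitrite) is a strong-field ligand (high in the spectrochemical series). A 3d d⁸ ion with strong-field ligands gains enough CFSE to favour square planar over tetrahedral. → square planar.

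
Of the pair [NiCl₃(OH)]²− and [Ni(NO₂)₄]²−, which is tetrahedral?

[NiCl₃(OH)]²−

For [NiCl₃(OH)]²−: Each chloride is −1; each hydroxide is −1; balancing the −2 overall charge requires Ni(II). Ni sits in group 10, so the d-electron count is 10 − 2 = 8. Chloride and hydroxide are weak-field ligands. With weak-field ligands the CFSE gain from square planar is small, so a 3d d⁸ ion takes the sterically preferred tetrahedral geometry. → tetrahedral.
For [Ni(NO₂)₄]²−: Each nitro (N-bound nitrite) is −1; balancing the −2 overall charge requires Ni(II). Ni sits in group 10, so the d-electron count is 10 − 2 = 8. Nitro (N-bound nitrite) is a strong-field ligand (high in the spectrochemical series). A 3d d⁸ ion with strong-field ligands gains enough CFSE to favour square planar over tetrahedral. → square planar.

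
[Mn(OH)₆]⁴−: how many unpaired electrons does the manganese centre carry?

Summing ligand charges against the −4 overall charge gives an oxidation state of +2 for manganese.
Manganese is a group-7 element; Mn(II) is therefore d⁵.
The spin state decides the count: Hydroxide is a weak-field ligand for a first-row metal, so the complex is high-spin.
An octahedral high-spin d⁵ ion is t₂g³e_g², giving 5 unpaired electrons.

5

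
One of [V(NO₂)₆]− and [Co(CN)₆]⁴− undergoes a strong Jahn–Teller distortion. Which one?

[V(NO₂)₆]−: Summing ligand charges against the −1 overall charge gives an oxidation state of +5 for vanadium. Group 5 minus oxidation state 5 gives a d⁰ configuration. The d⁰ configuration leaves the e_g set evenly filled (or empty) — no strong Jahn–Teller driving force.
[Co(CN)₆]⁴−: Ligand charges: each cyanide is −1. With an overall charge of −4 the cobalt centre must be in the +2 oxidation state. Group 9 minus oxidation state 2 gives a d⁷ configuration. Cyanide is a strong-field ligand (high in the spectrochemical series) for a first-row metal, so the complex is low-spin. The t₂g⁶e_g¹ (low-spin) configuration has an unevenly filled e_g set; the Jahn–Teller theorem predicts a tetragonal distortion (typically axial elongation) to lift the degeneracy.

[Co(CN)₆]⁴−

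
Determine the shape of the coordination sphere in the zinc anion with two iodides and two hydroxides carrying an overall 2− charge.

Summing ligand charges against the −2 overall charge gives an oxidation state of +2 for zinc.
Zinc is a group-12 element; Zn(II) is therefore d¹⁰.
With 4 monodentate ligands the coordination number is 4.
A d¹⁰ ion has no crystal-field stabilisation preference between square planar and tetrahedral, so four ligands adopt the sterically favoured tetrahedral geometry.

tetrahedral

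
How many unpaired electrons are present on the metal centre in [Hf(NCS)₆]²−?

Ligand charges: each isothiocyanate is −1. With an overall charge of −2 the hafnium centre must be in the +4 oxidation state.
Hf sits in group 4, so the d-electron count is 4 − 4 = 0.
In an octahedral field the d⁰ configuration is t₂g⁰e_g⁰, giving 0 unpaired electrons.

0 unpaired electrons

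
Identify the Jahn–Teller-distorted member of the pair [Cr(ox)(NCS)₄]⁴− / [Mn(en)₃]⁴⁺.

[Cr(ox)(NCS)₄]⁴−: Ligand charges: each oxalate is −2; each isothiocyanate is −1. With an overall charge of −4 the chromium centre must be in the +2 oxidation state. Chromium is a group-6 element; Cr(II) is therefore d⁴. Isothiocyanate and oxalate are weak-field ligands for a first-row metal, so the complex is high-spin. The t₂g³e_g¹ (high-spin) configuration has an unevenly filled e_g set; the Jahn–Teller theorem predicts a tetragonal distortion (typically axial elongation) to lift the degeneracy.
[Mn(en)₃]⁴⁺: Ligand charges: ethylenediamine is neutral. With an overall charge of +4 the manganese centre must be in the +4 oxidation state. Group 7 minus oxidation state 4 gives a d³ configuration. The d³ configuration leaves the e_g set evenly filled (or empty) — no strong Jahn–Teller driving force.

[Cr(ox)(NCS)₄]⁴−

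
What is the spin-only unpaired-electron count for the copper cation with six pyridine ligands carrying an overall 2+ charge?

Pyridine is neutral; balancing the +2 overall charge requires Cu(II).
Cu sits in group 11, so the d-electron count is 11 − 2 = 9.
In an octahedral field the d⁹ configuration is t₂g⁶e_g³ (only one arrangement possible), giving 1 unpaired electron.

1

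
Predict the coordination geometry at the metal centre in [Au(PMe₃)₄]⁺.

tetrahedral

Ligand charges: trimethylphosphine is neutral. With an overall charge of +1 the gold centre must be in the +1 oxidation state.
Gold is a group-11 element; Au(I) is therefore d¹⁰.
Coordination number: 4.
A d¹⁰ ion has no crystal-field stabilisation preference between square planar and tetrahedral, so four ligands adopt the sterically favoured tetrahedral geometry.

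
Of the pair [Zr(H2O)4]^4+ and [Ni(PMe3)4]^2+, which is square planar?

For [Zr(H2O)4]^4+: Ligand charges: water is neutral. With an overall charge of +4 the zirconium centre must be in the +4 oxidation state. Zr sits in group 4, so the d-electron count is 4 − 4 = 0. A d⁰ ion has no crystal-field stabilisation preference between square planar and tetrahedral, so four ligands adopt the sterically favoured tetrahedral geometry. → tetrahedral.
For [Ni(PMe3)4]^2+: Trimethylphosphine is neutral; balancing the +2 overall charge requires Ni(II). Group 10 minus oxidation state 2 gives a d⁸ configuration. Trimethylphosphine is a strong-field ligand (high in the spectrochemical series). A 3d d⁸ ion with strong-field ligands gains enough CFSE to favour square planar over tetrahedral. → square planar.

[Ni(PMe3)4]^2+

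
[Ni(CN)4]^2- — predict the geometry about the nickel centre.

square planar

Summing ligand charges against the −2 overall charge gives an oxidation state of +2 for nickel.
Ni sits in group 10, so the d-electron count is 10 − 2 = 8.
With 4 monodentate ligands the coordination number is 4.
Cyanide is a strong-field ligand (high in the spectrochemical series).
A 3d d⁸ ion with strong-field ligands gains enough CFSE to favour square planar over tetrahedral.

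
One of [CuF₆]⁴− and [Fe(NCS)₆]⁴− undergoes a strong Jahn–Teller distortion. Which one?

[CuF₆]⁴−

[CuF₆]⁴−: Summing ligand charges against the −4 overall charge gives an oxidation state of +2 for copper. Group 11 minus oxidation state 2 gives a d⁹ configuration. The t₂g⁶e_g³ configuration has an unevenly filled e_g set; the Jahn–Teller theorem predicts a tetragonal distortion (typically axial elongation) to lift the degeneracy.
[Fe(NCS)₆]⁴−: Ligand charges: each isothiocyanate is −1. With an overall charge of −4 the iron centre must be in the +2 oxidation state. Fe sits in group 8, so the d-electron count is 8 − 2 = 6. Isothiocyanate is a weak-field ligand for a first-row metal, so the complex is high-spin. The d⁶ configuration leaves the e_g set evenly filled (or empty) — no strong Jahn–Teller driving force.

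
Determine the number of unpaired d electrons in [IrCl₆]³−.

Summing ligand charges against the −3 overall charge gives an oxidation state of +3 for iridium.
Iridium is a group-9 element; Ir(III) is therefore d⁶.
The spin state decides the count: a 5d ion has a large Δₒ and is invariably low-spin.
An octahedral low-spin d⁶ ion is t₂g⁶e_g⁰, giving 0 unpaired electrons.

0 unpaired electrons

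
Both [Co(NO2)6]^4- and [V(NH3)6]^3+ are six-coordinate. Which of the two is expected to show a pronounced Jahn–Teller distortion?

[Co(NO2)6]^4-: Ligand charges: each nitro (N-bound nitrite) is −1. With an overall charge of −4 the cobalt centre must be in the +2 oxidation state. Group 9 minus oxidation state 2 gives a d⁷ configuration. Nitro (N-bound nitrite) is a strong-field ligand (high in the spectrochemical series) for a first-row metal, so the complex is low-spin. The t₂g⁶e_g¹ (low-spin) configuration has an unevenly filled e_g set; the Jahn–Teller theorem predicts a tetragonal distortion (typically axial elongation) to lift the degeneracy.
[V(NH3)6]^3+: Summing ligand charges against the +3 overall charge gives an oxidation state of +3 for vanadium. V sits in group 5, so the d-electron count is 5 − 3 = 2. The d² configuration leaves the e_g set evenly filled (or empty) — no strong Jahn–Teller driving force.

[Co(NO2)6]^4-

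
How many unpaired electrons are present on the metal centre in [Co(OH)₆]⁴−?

Ligand charges: each hydroxide is −1. With an overall charge of −4 the cobalt centre must be in the +2 oxidation state.
Group 9 minus oxidation state 2 gives a d⁷ configuration.
The spin state decides the count: Hydroxide is a weak-field ligand for a first-row metal, so the complex is high-spin.
An octahedral high-spin d⁷ ion is t₂g⁵e_g², giving 3 unpaired electrons.

3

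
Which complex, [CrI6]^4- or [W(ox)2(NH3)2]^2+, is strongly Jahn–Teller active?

[CrI6]^4-

[CrI6]^4-: Each iodide is −1; balancing the −4 overall charge requires Cr(II). Chromium is a group-6 element; Cr(II) is therefore d⁴. Iodide is a weak-field ligand for a first-row metal, so the complex is high-spin. The t₂g³e_g¹ (high-spin) configuration has an unevenly filled e_g set; the Jahn–Teller theorem predicts a tetragonal distortion (typically axial elongation) to lift the degeneracy.
[W(ox)2(NH3)2]^2+: Summing ligand charges against the +2 overall charge gives an oxidation state of +6 for tungsten. Tungsten is a group-6 element; W(VI) is therefore d⁰. The d⁰ configuration leaves the e_g set evenly filled (or empty) — no strong Jahn–Teller driving force.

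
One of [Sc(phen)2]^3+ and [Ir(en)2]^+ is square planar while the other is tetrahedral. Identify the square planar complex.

For [Sc(phen)2]^3+: Summing ligand charges against the +3 overall charge gives an oxidation state of +3 for scandium. Scandium is a group-3 element; Sc(III) is therefore d⁰. A d⁰ ion has no crystal-field stabilisation preference between square planar and tetrahedral, so four ligands adopt the sterically favoured tetrahedral geometry. → tetrahedral.
For [Ir(en)2]^+: Ethylenediamine is neutral; balancing the +1 overall charge requires Ir(I). Group 9 minus oxidation state 1 gives a d⁸ configuration. A 5d d⁸ ion has a large crystal-field splitting; square planar leaves the high-energy d_{x²−y²} orbital empty and maximises CFSE. → square planar.

[Ir(en)2]^+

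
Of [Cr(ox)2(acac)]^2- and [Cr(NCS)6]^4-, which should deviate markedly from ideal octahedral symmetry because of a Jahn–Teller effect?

[Cr(NCS)6]^4-

[Cr(ox)2(acac)]^2-: Each oxalate is −2; each acetylacetonate is −1; balancing the −2 overall charge requires Cr(III). Cr sits in group 6, so the d-electron count is 6 − 3 = 3. The d³ configuration leaves the e_g set evenly filled (or empty) — no strong Jahn–Teller driving force.
[Cr(NCS)6]^4-: Each isothiocyanate is −1; balancing the −4 overall charge requires Cr(II). Chromium is a group-6 element; Cr(II) is therefore d⁴. Isothiocyanate is a weak-field ligand for a first-row metal, so the complex is high-spin. The t₂g³e_g¹ (high-spin) configuration has an unevenly filled e_g set; the Jahn–Teller theorem predicts a tetragonal distortion (typically axial elongation) to lift the degeneracy.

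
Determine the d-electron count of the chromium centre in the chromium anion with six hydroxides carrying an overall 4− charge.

d4

Summing ligand charges against the −4 overall charge gives an oxidation state of +2 for chromium.
Chromium is a group-6 element; Cr(II) is therefore d⁴.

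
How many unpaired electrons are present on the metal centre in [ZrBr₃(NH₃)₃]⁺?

0 unpaired electrons

Ligand charges: each bromide is −1; ammonia is neutral. With an overall charge of +1 the zirconium centre must be in the +4 oxidation state.
Zr sits in group 4, so the d-electron count is 4 − 4 = 0.
In an octahedral field the d⁰ configuration is t₂g⁰e_g⁰, giving 0 unpaired electrons.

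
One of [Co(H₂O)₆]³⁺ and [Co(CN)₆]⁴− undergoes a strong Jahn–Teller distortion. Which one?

[Co(CN)₆]⁴−

[Co(H₂O)₆]³⁺: Ligand charges: water is neutral. With an overall charge of +3 the cobalt centre must be in the +3 oxidation state. Group 9 minus oxidation state 3 gives a d⁶ configuration. Co(III) has an exceptionally large octahedral splitting and is low-spin with essentially every ligand except fluoride. The d⁶ configuration leaves the e_g set evenly filled (or empty) — no strong Jahn–Teller driving force.
[Co(CN)₆]⁴−: Summing ligand charges against the −4 overall charge gives an oxidation state of +2 for cobalt. Co sits in group 9, so the d-electron count is 9 − 2 = 7. Cyanide is a strong-field ligand (high in the spectrochemical series) for a first-row metal, so the complex is low-spin. The t₂g⁶e_g¹ (low-spin) configuration has an unevenly filled e_g set; the Jahn–Teller theorem predicts a tetragonal distortion (typically axial elongation) to lift the degeneracy.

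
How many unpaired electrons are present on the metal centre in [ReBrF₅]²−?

3 unpaired electrons

Each bromide is −1; each fluoride is −1; balancing the −2 overall charge requires Re(IV).
Re sits in group 7, so the d-electron count is 7 − 4 = 3.
In an octahedral field the d³ configuration is t₂g³e_g⁰ (only one arrangement possible), giving 3 unpaired electrons.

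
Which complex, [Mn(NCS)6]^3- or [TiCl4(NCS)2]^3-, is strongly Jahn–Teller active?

[Mn(NCS)6]^3-: Ligand charges: each isothiocyanate is −1. With an overall charge of −3 the manganese centre must be in the +3 oxidation state. Mn sits in group 7, so the d-electron count is 7 − 3 = 4. Isothiocyanate is a weak-field ligand for a first-row metal, so the complex is high-spin. The t₂g³e_g¹ (high-spin) configuration has an unevenly filled e_g set; the Jahn–Teller theorem predicts a tetragonal distortion (typically axial elongation) to lift the degeneracy.
[TiCl4(NCS)2]^3-: Each chloride is −1; each isothiocyanate is −1; balancing the −3 overall charge requires Ti(III). Titanium is a group-4 element; Ti(III) is therefore d¹. The d¹ configuration leaves the e_g set evenly filled (or empty) — no strong Jahn–Teller driving force.

[Mn(NCS)6]^3-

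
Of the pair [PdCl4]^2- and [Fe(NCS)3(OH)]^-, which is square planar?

[PdCl4]^2-

For [PdCl4]^2-: Ligand charges: each chloride is −1. With an overall charge of −2 the palladium centre must be in the +2 oxidation state. Palladium is a group-10 element; Pd(II) is therefore d⁸. A 4d d⁸ ion has a large crystal-field splitting; square planar leaves the high-energy d_{x²−y²} orbital empty and maximises CFSE. → square planar.
For [Fe(NCS)3(OH)]^-: Ligand charges: each isothiocyanate is −1; each hydroxide is −1. With an overall charge of −1 the iron centre must be in the +3 oxidation state. Iron is a group-8 element; Fe(III) is therefore d⁵. A high-spin d⁵ ion has zero CFSE in either geometry, so four ligands adopt the sterically favoured tetrahedral geometry. → tetrahedral.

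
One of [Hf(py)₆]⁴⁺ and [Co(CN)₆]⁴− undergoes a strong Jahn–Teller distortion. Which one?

[Hf(py)₆]⁴⁺: Pyridine is neutral; balancing the +4 overall charge requires Hf(IV). Hafnium is a group-4 element; Hf(IV) is therefore d⁰. The d⁰ configuration leaves the e_g set evenly filled (or empty) — no strong Jahn–Teller driving force.
[Co(CN)₆]⁴−: Each cyanide is −1; balancing the −4 overall charge requires Co(II). Cobalt is a group-9 element; Co(II) is therefore d⁷. Cyanide is a strong-field ligand (high in the spectrochemical series) for a first-row metal, so the complex is low-spin. The t₂g⁶e_g¹ (low-spin) configuration has an unevenly filled e_g set; the Jahn–Teller theorem predicts a tetragonal distortion (typically axial elongation) to lift the degeneracy.

[Co(CN)₆]⁴−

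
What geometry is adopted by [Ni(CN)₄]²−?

Each cyanide is −1; balancing the −2 overall charge requires Ni(II).
Group 10 minus oxidation state 2 gives a d⁸ configuration.
Coordination number: 4.
Cyanide is a strong-field ligand (high in the spectrochemical series).
A 3d d⁸ ion with strong-field ligands gains enough CFSE to favour square planar over tetrahedral.

square planar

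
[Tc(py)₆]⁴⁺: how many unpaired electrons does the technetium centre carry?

Ligand charges: pyridine is neutral. With an overall charge of +4 the technetium centre must be in the +4 oxidation state.
Group 7 minus oxidation state 4 gives a d³ configuration.
In an octahedral field the d³ configuration is t₂g³e_g⁰ (only one arrangement possible), giving 3 unpaired electrons.

3 unpaired electrons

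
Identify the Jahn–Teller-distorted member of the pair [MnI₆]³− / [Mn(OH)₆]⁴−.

[MnI₆]³−

[MnI₆]³−: Each iodide is −1; balancing the −3 overall charge requires Mn(III). Group 7 minus oxidation state 3 gives a d⁴ configuration. Iodide is a weak-field ligand for a first-row metal, so the complex is high-spin. The t₂g³e_g¹ (high-spin) configuration has an unevenly filled e_g set; the Jahn–Teller theorem predicts a tetragonal distortion (typically axial elongation) to lift the degeneracy.
[Mn(OH)₆]⁴−: Each hydroxide is −1; balancing the −4 overall charge requires Mn(II). Mn sits in group 7, so the d-electron count is 7 − 2 = 5. Hydroxide is a weak-field ligand for a first-row metal, so the complex is high-spin. The d⁵ configuration leaves the e_g set evenly filled (or empty) — no strong Jahn–Teller driving force.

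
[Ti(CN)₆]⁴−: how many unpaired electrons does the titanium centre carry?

Each cyanide is −1; balancing the −4 overall charge requires Ti(II).
Ti sits in group 4, so the d-electron count is 4 − 2 = 2.
In an octahedral field the d² configuration is t₂g²e_g⁰ (only one arrangement possible), giving 2 unpaired electrons.

2 unpaired electrons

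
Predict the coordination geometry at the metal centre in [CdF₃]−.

trigonal planar

Ligand charges: each fluoride is −1. With an overall charge of −1 the cadmium centre must be in the +2 oxidation state.
Group 12 minus oxidation state 2 gives a d¹⁰ configuration.
Coordination number: 3.
Three ligands around a d¹⁰ centre minimise repulsion in a trigonal-planar arrangement.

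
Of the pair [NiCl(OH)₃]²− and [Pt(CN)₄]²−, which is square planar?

[Pt(CN)₄]²−

For [NiCl(OH)₃]²−: Each chloride is −1; each hydroxide is −1; balancing the −2 overall charge requires Ni(II). Ni sits in group 10, so the d-electron count is 10 − 2 = 8. Chloride and hydroxide are weak-field ligands. With weak-field ligands the CFSE gain from square planar is small, so a 3d d⁸ ion takes the sterically preferred tetrahedral geometry. → tetrahedral.
For [Pt(CN)₄]²−: Summing ligand charges against the −2 overall charge gives an oxidation state of +2 for platinum. Group 10 minus oxidation state 2 gives a d⁸ configuration. A 5d d⁸ ion has a large crystal-field splitting; square planar leaves the high-energy d_{x²−y²} orbital empty and maximises CFSE. → square planar.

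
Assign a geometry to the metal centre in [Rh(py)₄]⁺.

Ligand charges: pyridine is neutral. With an overall charge of +1 the rhodium centre must be in the +1 oxidation state.
Group 9 minus oxidation state 1 gives a d⁸ configuration.
With 4 monodentate ligands the coordination number is 4.
A 4d d⁸ ion has a large crystal-field splitting; square planar leaves the high-energy d_{x²−y²} orbital empty and maximises CFSE.

square planar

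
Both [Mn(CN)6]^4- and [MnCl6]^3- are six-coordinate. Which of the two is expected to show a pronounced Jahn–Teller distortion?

[Mn(CN)6]^4-: Summing ligand charges against the −4 overall charge gives an oxidation state of +2 for manganese. Mn sits in group 7, so the d-electron count is 7 − 2 = 5. Cyanide is a strong-field ligand (high in the spectrochemical series) for a first-row metal, so the complex is low-spin. The d⁵ configuration leaves the e_g set evenly filled (or empty) — no strong Jahn–Teller driving force.
[MnCl6]^3-: Each chloride is −1; balancing the −3 overall charge requires Mn(III). Group 7 minus oxidation state 3 gives a d⁴ configuration. Chloride is a weak-field ligand for a first-row metal, so the complex is high-spin. The t₂g³e_g¹ (high-spin) configuration has an unevenly filled e_g set; the Jahn–Teller theorem predicts a tetragonal distortion (typically axial elongation) to lift the degeneracy.

[MnCl6]^3-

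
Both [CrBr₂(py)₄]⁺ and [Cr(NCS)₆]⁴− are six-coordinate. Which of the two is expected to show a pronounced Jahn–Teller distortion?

[Cr(NCS)₆]⁴−

[CrBr₂(py)₄]⁺: Summing ligand charges against the +1 overall charge gives an oxidation state of +3 for chromium. Chromium is a group-6 element; Cr(III) is therefore d³. The d³ configuration leaves the e_g set evenly filled (or empty) — no strong Jahn–Teller driving force.
[Cr(NCS)₆]⁴−: Summing ligand charges against the −4 overall charge gives an oxidation state of +2 for chromium. Chromium is a group-6 element; Cr(II) is therefore d⁴. Isothiocyanate is a weak-field ligand for a first-row metal, so the complex is high-spin. The t₂g³e_g¹ (high-spin) configuration has an unevenly filled e_g set; the Jahn–Teller theorem predicts a tetragonal distortion (typically axial elongation) to lift the degeneracy.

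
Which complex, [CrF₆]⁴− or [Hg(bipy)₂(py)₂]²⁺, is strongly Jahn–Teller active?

[CrF₆]⁴−: Summing ligand charges against the −4 overall charge gives an oxidation state of +2 for chromium. Group 6 minus oxidation state 2 gives a d⁴ configuration. Fluoride is a weak-field ligand for a first-row metal, so the complex is high-spin. The t₂g³e_g¹ (high-spin) configuration has an unevenly filled e_g set; the Jahn–Teller theorem predicts a tetragonal distortion (typically axial elongation) to lift the degeneracy.
[Hg(bipy)₂(py)₂]²⁺: Summing ligand charges against the +2 overall charge gives an oxidation state of +2 for mercury. Hg sits in group 12, so the d-electron count is 12 − 2 = 10. The d¹⁰ configuration leaves the e_g set evenly filled (or empty) — no strong Jahn–Teller driving force.

[CrF₆]⁴−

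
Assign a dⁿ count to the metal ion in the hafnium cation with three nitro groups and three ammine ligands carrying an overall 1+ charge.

Summing ligand charges against the +1 overall charge gives an oxidation state of +4 for hafnium.
Hf sits in group 4, so the d-electron count is 4 − 4 = 0.

d0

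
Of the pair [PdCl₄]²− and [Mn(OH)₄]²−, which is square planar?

For [PdCl₄]²−: Ligand charges: each chloride is −1. With an overall charge of −2 the palladium centre must be in the +2 oxidation state. Pd sits in group 10, so the d-electron count is 10 − 2 = 8. A 4d d⁸ ion has a large crystal-field splitting; square planar leaves the high-energy d_{x²−y²} orbital empty and maximises CFSE. → square planar.
For [Mn(OH)₄]²−: Each hydroxide is −1; balancing the −2 overall charge requires Mn(II). Mn sits in group 7, so the d-electron count is 7 − 2 = 5. A high-spin d⁵ ion has zero CFSE in either geometry, so four ligands adopt the sterically favoured tetrahedral geometry. → tetrahedral.

[PdCl₄]²−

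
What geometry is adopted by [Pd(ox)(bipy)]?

Ligand charges: each oxalate is −2; 2,2′-bipyridine is neutral. With an overall charge of 0 the palladium centre must be in the +2 oxidation state.
Group 10 minus oxidation state 2 gives a d⁸ configuration.
Counting donor atoms: 1×oxalate (bidentate) → 2 donors; 1×2,2′-bipyridine (bidentate) → 2 donors. Coordination number = 4.
A 4d d⁸ ion has a large crystal-field splitting; square planar leaves the high-energy d_{x²−y²} orbital empty and maximises CFSE.

square planar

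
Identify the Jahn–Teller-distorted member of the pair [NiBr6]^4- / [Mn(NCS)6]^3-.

[Mn(NCS)6]^3-

[NiBr6]^4-: Ligand charges: each bromide is −1. With an overall charge of −4 the nickel centre must be in the +2 oxidation state. Group 10 minus oxidation state 2 gives a d⁸ configuration. The d⁸ configuration leaves the e_g set evenly filled (or empty) — no strong Jahn–Teller driving force.
[Mn(NCS)6]^3-: Ligand charges: each isothiocyanate is −1. With an overall charge of −3 the manganese centre must be in the +3 oxidation state. Group 7 minus oxidation state 3 gives a d⁴ configuration. Isothiocyanate is a weak-field ligand for a first-row metal, so the complex is high-spin. The t₂g³e_g¹ (high-spin) configuration has an unevenly filled e_g set; the Jahn–Teller theorem predicts a tetragonal distortion (typically axial elongation) to lift the degeneracy.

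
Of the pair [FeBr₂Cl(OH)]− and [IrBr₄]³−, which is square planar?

For [FeBr₂Cl(OH)]−: Ligand charges: each bromide is −1; each chloride is −1; each hydroxide is −1. With an overall charge of −1 the iron centre must be in the +3 oxidation state. Fe sits in group 8, so the d-electron count is 8 − 3 = 5. A high-spin d⁵ ion has zero CFSE in either geometry, so four ligands adopt the sterically favoured tetrahedral geometry. → tetrahedral.
For [IrBr₄]³−: Each bromide is −1; balancing the −3 overall charge requires Ir(I). Iridium is a group-9 element; Ir(I) is therefore d⁸. A 5d d⁸ ion has a large crystal-field splitting; square planar leaves the high-energy d_{x²−y²} orbital empty and maximises CFSE. → square planar.

[IrBr₄]³−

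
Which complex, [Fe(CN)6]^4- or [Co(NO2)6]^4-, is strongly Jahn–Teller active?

[Fe(CN)6]^4-: Summing ligand charges against the −4 overall charge gives an oxidation state of +2 for iron. Fe sits in group 8, so the d-electron count is 8 − 2 = 6. Cyanide is a strong-field ligand (high in the spectrochemical series) for a first-row metal, so the complex is low-spin. The d⁶ configuration leaves the e_g set evenly filled (or empty) — no strong Jahn–Teller driving force.
[Co(NO2)6]^4-: Summing ligand charges against the −4 overall charge gives an oxidation state of +2 for cobalt. Cobalt is a group-9 element; Co(II) is therefore d⁷. Nitro (N-bound nitrite) is a strong-field ligand (high in the spectrochemical series) for a first-row metal, so the complex is low-spin. The t₂g⁶e_g¹ (low-spin) configuration has an unevenly filled e_g set; the Jahn–Teller theorem predicts a tetragonal distortion (typically axial elongation) to lift the degeneracy.

[Co(NO2)6]^4-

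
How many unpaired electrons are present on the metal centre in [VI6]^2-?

Ligand charges: each iodide is −1. With an overall charge of −2 the vanadium centre must be in the +4 oxidation state.
V sits in group 5, so the d-electron count is 5 − 4 = 1.
In an octahedral field the d¹ configuration is t₂g¹e_g⁰ (only one arrangement possible), giving 1 unpaired electron.

1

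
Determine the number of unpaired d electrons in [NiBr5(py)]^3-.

Summing ligand charges against the −3 overall charge gives an oxidation state of +2 for nickel.
Ni sits in group 10, so the d-electron count is 10 − 2 = 8.
In an octahedral field the d⁸ configuration is t₂g⁶e_g² (only one arrangement possible), giving 2 unpaired electrons.

2 unpaired electrons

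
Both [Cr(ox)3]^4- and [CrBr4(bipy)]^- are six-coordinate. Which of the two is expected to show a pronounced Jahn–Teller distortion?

[Cr(ox)3]^4-: Summing ligand charges against the −4 overall charge gives an oxidation state of +2 for chromium. Group 6 minus oxidation state 2 gives a d⁴ configuration. Oxalate is a weak-field ligand for a first-row metal, so the complex is high-spin. The t₂g³e_g¹ (high-spin) configuration has an unevenly filled e_g set; the Jahn–Teller theorem predicts a tetragonal distortion (typically axial elongation) to lift the degeneracy.
[CrBr4(bipy)]^-: Each bromide is −1; 2,2′-bipyridine is neutral; balancing the −1 overall charge requires Cr(III). Group 6 minus oxidation state 3 gives a d³ configuration. The d³ configuration leaves the e_g set evenly filled (or empty) — no strong Jahn–Teller driving force.

[Cr(ox)3]^4-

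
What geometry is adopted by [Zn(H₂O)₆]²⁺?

Water is neutral; balancing the +2 overall charge requires Zn(II).
Zn sits in group 12, so the d-electron count is 12 − 2 = 10.
With 6 monodentate ligands the coordination number is 6.
Six donors around a single metal centre give an octahedral coordination sphere.

octahedral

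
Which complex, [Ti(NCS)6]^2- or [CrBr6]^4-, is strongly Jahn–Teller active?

[CrBr6]^4-

[Ti(NCS)6]^2-: Summing ligand charges against the −2 overall charge gives an oxidation state of +4 for titanium. Group 4 minus oxidation state 4 gives a d⁰ configuration. The d⁰ configuration leaves the e_g set evenly filled (or empty) — no strong Jahn–Teller driving force.
[CrBr6]^4-: Summing ligand charges against the −4 overall charge gives an oxidation state of +2 for chromium. Group 6 minus oxidation state 2 gives a d⁴ configuration. Bromide is a weak-field ligand for a first-row metal, so the complex is high-spin. The t₂g³e_g¹ (high-spin) configuration has an unevenly filled e_g set; the Jahn–Teller theorem predicts a tetragonal distortion (typically axial elongation) to lift the degeneracy.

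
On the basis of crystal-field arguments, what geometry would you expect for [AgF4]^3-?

Ligand charges: each fluoride is −1. With an overall charge of −3 the silver centre must be in the +1 oxidation state.
Ag sits in group 11, so the d-electron count is 11 − 1 = 10.
Coordination number: 4.
A d¹⁰ ion has no crystal-field stabilisation preference between square planar and tetrahedral, so four ligands adopt the sterically favoured tetrahedral geometry.

tetrahedral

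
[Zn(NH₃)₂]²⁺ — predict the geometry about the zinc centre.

Ammonia is neutral; balancing the +2 overall charge requires Zn(II).
Group 12 minus oxidation state 2 gives a d¹⁰ configuration.
Coordination number: 2.
A d¹⁰ ion with only two ligands adopts a linear arrangement (sp hybridisation; no CFSE preference).

linear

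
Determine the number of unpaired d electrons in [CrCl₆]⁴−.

4

Ligand charges: each chloride is −1. With an overall charge of −4 the chromium centre must be in the +2 oxidation state.
Chromium is a group-6 element; Cr(II) is therefore d⁴.
The spin state decides the count: Chloride is a weak-field ligand for a first-row metal, so the complex is high-spin.
An octahedral high-spin d⁴ ion is t₂g³e_g¹, giving 4 unpaired electrons.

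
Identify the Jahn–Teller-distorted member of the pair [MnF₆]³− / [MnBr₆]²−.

[MnF₆]³−

[MnF₆]³−: Summing ligand charges against the −3 overall charge gives an oxidation state of +3 for manganese. Group 7 minus oxidation state 3 gives a d⁴ configuration. Fluoride is a weak-field ligand for a first-row metal, so the complex is high-spin. The t₂g³e_g¹ (high-spin) configuration has an unevenly filled e_g set; the Jahn–Teller theorem predicts a tetragonal distortion (typically axial elongation) to lift the degeneracy.
[MnBr₆]²−: Ligand charges: each bromide is −1. With an overall charge of −2 the manganese centre must be in the +4 oxidation state. Mn sits in group 7, so the d-electron count is 7 − 4 = 3. The d³ configuration leaves the e_g set evenly filled (or empty) — no strong Jahn–Teller driving force.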